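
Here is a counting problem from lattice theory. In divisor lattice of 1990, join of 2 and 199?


In a divisor lattice, join = lcm (least common multiple).
gcd(2,199) = 1
lcm(2,199) = 2*199/gcd = 398/1 = 398


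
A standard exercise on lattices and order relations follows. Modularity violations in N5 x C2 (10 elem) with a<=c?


Modular law: if a <= c then a v (b ^ c) = (a v b) ^ c.
Check all triples (a,b,c) with a <= c among 10 elements.
  e.g. a=(a,0), b=(c,0), c=(b,0): lhs=(a,0) != rhs=(b,0)
  e.g. a=(a,0), b=(c,1), c=(b,0): lhs=(a,0) != rhs=(b,0)
Total violating triples: 6


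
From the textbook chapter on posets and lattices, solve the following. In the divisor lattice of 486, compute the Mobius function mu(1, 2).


In a divisor lattice, mu(a,b) = mu(b/a) where mu is the classical Mobius function.
b/a = 2/1 = 2
Prime factorization of 2: primes [2]
2 is squarefree with 1 prime factor(s), so mu(2) = (-1)^1 = -1


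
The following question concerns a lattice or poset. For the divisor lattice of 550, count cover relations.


A cover relation a -< b holds when a < b with no c strictly between.
Cover relations:
  1 -< 2
  1 -< 5
  1 -< 11
  2 -< 10
  2 -< 22
  5 -< 10
  5 -< 25
  5 -< 55
  ...12 more
Total: 20


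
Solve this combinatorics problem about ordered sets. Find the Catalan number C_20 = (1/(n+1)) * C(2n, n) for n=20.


C(n) = C(2n, n) / (n+1).
C(40, 20) = 137846528820
C(20) = 137846528820 / 21 = 6564120420


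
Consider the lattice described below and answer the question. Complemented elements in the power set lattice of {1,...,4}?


An element a is complemented if some b has a meet b = bottom, a join b = top.
every subset A has complement S\A, so all elements are complemented.
Complemented elements: {}, {1}, {2}, {3}, {4}, {1,2}, ... (10 more)
Count: 16


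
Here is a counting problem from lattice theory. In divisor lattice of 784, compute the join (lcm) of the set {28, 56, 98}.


In a divisor lattice, join = lcm (least common multiple).
Compute lcm iteratively: start with first element, then lcm(current, next).
Elements: [28, 56, 98]
lcm(28,56) = 56
lcm(56,98) = 392
Final lcm = 392


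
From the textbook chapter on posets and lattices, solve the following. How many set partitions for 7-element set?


B(n) = number of set partitions of an n-element set.
B(n) satisfies the recurrence: B(n+1) = sum_k C(n,k)*B(k).
B(7) = 877


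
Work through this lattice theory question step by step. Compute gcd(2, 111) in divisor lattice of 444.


In a divisor lattice, meet = gcd (greatest common divisor).
By Euclidean algorithm or factoring: gcd(2,111) = 1


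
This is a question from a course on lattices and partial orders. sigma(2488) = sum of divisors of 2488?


sigma(n) = sum of divisors.
Divisors of 2488: [1, 2, 4, 8, 311, 622, 1244, 2488]
Sum = 4680


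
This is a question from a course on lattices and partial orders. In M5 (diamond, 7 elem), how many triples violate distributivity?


Distributive law: a ^ (b v c) = (a ^ b) v (a ^ c).
Check all 7^3 = 343 ordered triples (a,b,c).
  e.g. a=a1, b=a2, c=a3: lhs=a1 != rhs=0
  e.g. a=a1, b=a2, c=a4: lhs=a1 != rhs=0
Total violating triples: 60


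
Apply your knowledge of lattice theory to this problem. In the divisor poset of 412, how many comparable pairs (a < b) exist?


A comparable pair {a,b} has a < b or b < a in the order.
Count unordered pairs where one element is strictly below the other.
Examples: {1,2}, {1,4}, {1,103}, {1,206}, ...
Total comparable pairs: 12


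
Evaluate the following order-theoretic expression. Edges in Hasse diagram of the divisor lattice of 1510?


A cover relation a -< b holds when a < b with no c strictly between.
Cover relations:
  1 -< 2
  1 -< 5
  1 -< 151
  2 -< 10
  2 -< 302
  5 -< 10
  5 -< 755
  10 -< 1510
  ...4 more
Total: 12


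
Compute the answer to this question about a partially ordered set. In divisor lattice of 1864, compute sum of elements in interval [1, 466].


Interval [1,466] in divisors of 1864: [1, 2, 233, 466]
Sum = 702


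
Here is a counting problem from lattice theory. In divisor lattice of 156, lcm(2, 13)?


Join=lcm.
gcd(2,13)=1
lcm=26


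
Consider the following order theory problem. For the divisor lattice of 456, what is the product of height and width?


Height = length of longest chain minus 1; width = size of largest antichain.
A maximum chain: 1 | 19 | 57 | 114 | 228 | 456  (height 5).
A maximum antichain: {4, 6, 38, 57}  (width 4).
Product = 5 * 4 = 20


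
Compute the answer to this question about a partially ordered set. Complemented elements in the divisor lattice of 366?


An element a is complemented if some b has a meet b = bottom, a join b = top.
a is complemented iff gcd(a, n/a)=1, i.e. a is a unitary divisor of 366.
Complemented elements: 1, 2, 3, 6, 61, 122, ... (2 more)
Count: 8


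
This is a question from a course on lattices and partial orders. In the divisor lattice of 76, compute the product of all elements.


Divisors of 76: [1, 2, 4, 19, 38, 76]
Product = n^(d(n)/2) = 76^(6/2)
Product = 438976


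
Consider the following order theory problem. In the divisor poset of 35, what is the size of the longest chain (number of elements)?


A chain is a totally ordered subset; we count the number of elements in a maximum chain.
Compute, for each element x, the size of the longest chain ending at x:
  1: 1
  5: 2
  7: 2
  35: 3
A maximum chain: 1 < 5 < 35
Number of elements in the longest chain: 3


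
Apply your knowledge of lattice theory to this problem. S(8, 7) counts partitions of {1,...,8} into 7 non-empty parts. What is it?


S(n,k) = k*S(n-1,k) + S(n-1,k-1).
S(7,7) = 1, S(7,6) = 21
S(8,7) = 7*1 + 21 = 7 + 21
S(8,7) = 28


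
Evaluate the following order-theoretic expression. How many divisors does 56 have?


Divisors of 56: [1, 2, 4, 7, 8, 14, 28, 56]
Count: 8


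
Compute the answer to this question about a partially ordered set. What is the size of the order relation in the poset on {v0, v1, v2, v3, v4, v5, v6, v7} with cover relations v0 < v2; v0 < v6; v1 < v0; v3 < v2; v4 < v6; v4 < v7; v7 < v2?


The order relation is {(a,b) : a <= b}, reflexive so it includes (a,a).
Examples: (v0,v0), (v0,v2), (v0,v6), (v1,v0), (v1,v1), ...
Total ordered pairs: 18


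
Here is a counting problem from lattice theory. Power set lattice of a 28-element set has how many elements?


Power set = 2^n.
2^28 = 268435456


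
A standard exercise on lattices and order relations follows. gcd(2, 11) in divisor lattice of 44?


Meet=gcd.
gcd(2,11)=1


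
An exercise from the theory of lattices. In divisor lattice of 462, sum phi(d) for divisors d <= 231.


Divisors of 462 up to 231: [1, 2, 3, 6, 7, 11, 14, 21, 22, 33, 42, 66, 77, 154, 231]
phi values: [1, 1, 2, 2, 6, 10, 6, 12, 10, 20, 12, 20, 60, 60, 120]
Sum = 342


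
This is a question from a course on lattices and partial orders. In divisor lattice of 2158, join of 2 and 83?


In a divisor lattice, join = lcm (least common multiple).
gcd(2,83) = 1
lcm(2,83) = 2*83/gcd = 166/1 = 166


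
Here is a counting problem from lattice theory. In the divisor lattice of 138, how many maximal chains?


A maximal chain goes from the minimum element to a maximal element via cover relations.
Counting all min-to-max paths in the cover graph.
Total maximal chains: 6


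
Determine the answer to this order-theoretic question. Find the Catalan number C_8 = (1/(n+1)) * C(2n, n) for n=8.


C(n) = C(2n, n) / (n+1).
C(16, 8) = 12870
C(8) = 12870 / 9 = 1430


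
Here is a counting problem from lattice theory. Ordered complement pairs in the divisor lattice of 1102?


Complement pair (a,b): a meet b = bottom, a join b = top.
Here: gcd(a,b)=1 and lcm(a,b)=1102, i.e. a*b=1102 with a,b coprime.
Pairs found: (1,1102), (2,551), (19,58), (29,38), ... (4 more)
Total ordered pairs: 8


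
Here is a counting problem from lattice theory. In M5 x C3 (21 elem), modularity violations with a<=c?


Modular law: if a <= c then a v (b ^ c) = (a v b) ^ c.
Check all triples (a,b,c) with a <= c among 21 elements.
This lattice is modular (diamonds M_m and their chain-products are modular).
Total violating triples: 0


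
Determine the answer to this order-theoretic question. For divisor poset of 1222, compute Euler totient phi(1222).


phi(n) = n * prod_{p|n} (1 - 1/p).
Prime divisors of 1222: [2, 13, 47]
phi(1222) = 1222 * (1 - 1/2) * (1 - 1/13) * (1 - 1/47)
phi(1222) = 552


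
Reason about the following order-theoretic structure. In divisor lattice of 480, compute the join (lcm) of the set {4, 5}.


In a divisor lattice, join = lcm (least common multiple).
Compute lcm iteratively: start with first element, then lcm(current, next).
Elements: [4, 5]
lcm(4,5) = 20
Final lcm = 20


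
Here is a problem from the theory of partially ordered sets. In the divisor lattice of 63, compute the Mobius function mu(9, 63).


In a divisor lattice, mu(a,b) = mu(b/a) where mu is the classical Mobius function.
b/a = 63/9 = 7
Prime factorization of 7: primes [7]
7 is squarefree with 1 prime factor(s), so mu(7) = (-1)^1 = -1


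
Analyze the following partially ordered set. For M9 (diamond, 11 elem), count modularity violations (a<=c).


Modular law: if a <= c then a v (b ^ c) = (a v b) ^ c.
Check all triples (a,b,c) with a <= c among 11 elements.
This lattice is modular (diamonds M_m and their chain-products are modular).
Total violating triples: 0


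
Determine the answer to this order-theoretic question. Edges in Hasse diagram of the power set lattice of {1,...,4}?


A cover relation a -< b holds when a < b with no c strictly between.
Cover relations:
  {} -< {1}
  {} -< {2}
  {} -< {3}
  {} -< {4}
  {1} -< {1,2}
  {1} -< {1,3}
  {1} -< {1,4}
  {2} -< {1,2}
  ...24 more
Total: 32


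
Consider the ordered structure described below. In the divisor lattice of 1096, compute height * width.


Height = length of longest chain minus 1; width = size of largest antichain.
A maximum chain: 1 | 137 | 274 | 548 | 1096  (height 4).
A maximum antichain: {2, 137}  (width 2).
Product = 4 * 2 = 8


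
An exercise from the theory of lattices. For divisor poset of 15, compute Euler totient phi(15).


phi(n) = n * prod_{p|n} (1 - 1/p).
Prime divisors of 15: [3, 5]
phi(15) = 15 * (1 - 1/3) * (1 - 1/5)
phi(15) = 8


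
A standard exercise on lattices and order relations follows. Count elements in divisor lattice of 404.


Divisors of 404: [1, 2, 4, 101, 202, 404]
Count: 6


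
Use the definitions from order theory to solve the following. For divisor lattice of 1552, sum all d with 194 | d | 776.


Interval [194,776] in divisors of 1552: [194, 388, 776]
Sum = 1358


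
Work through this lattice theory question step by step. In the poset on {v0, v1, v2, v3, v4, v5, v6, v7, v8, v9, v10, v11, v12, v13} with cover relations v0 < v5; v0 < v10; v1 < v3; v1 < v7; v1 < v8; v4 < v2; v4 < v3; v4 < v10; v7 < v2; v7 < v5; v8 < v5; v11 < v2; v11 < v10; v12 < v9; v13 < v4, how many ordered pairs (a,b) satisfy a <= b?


The order relation is {(a,b) : a <= b}, reflexive so it includes (a,a).
Examples: (v0,v0), (v0,v10), (v0,v5), (v1,v1), (v1,v2), ...
Total ordered pairs: 34


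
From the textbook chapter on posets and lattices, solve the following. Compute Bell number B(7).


B(n) = number of set partitions of an n-element set.
B(n) satisfies the recurrence: B(n+1) = sum_k C(n,k)*B(k).
B(7) = 877


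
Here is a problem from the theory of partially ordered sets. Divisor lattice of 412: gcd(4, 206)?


Meet=gcd.
gcd(4,206)=2


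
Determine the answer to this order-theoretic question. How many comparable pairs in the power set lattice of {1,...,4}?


A comparable pair {a,b} has a < b or b < a in the order.
Count unordered pairs where one element is strictly below the other.
Examples: {{},{1}}, {{},{2}}, {{},{3}}, {{},{4}}, ...
Total comparable pairs: 65


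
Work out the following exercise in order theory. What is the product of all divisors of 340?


Divisors of 340: [1, 2, 4, 5, 10, 17, 20, 34, 68, 85, 170, 340]
Product = n^(d(n)/2) = 340^(12/2)
Product = 1544804416000000


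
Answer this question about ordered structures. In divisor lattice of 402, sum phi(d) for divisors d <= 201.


Divisors of 402 up to 201: [1, 2, 3, 6, 67, 134, 201]
phi values: [1, 1, 2, 2, 66, 66, 132]
Sum = 270


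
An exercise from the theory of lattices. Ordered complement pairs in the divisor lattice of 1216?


Complement pair (a,b): a meet b = bottom, a join b = top.
Here: gcd(a,b)=1 and lcm(a,b)=1216, i.e. a*b=1216 with a,b coprime.
Pairs found: (1,1216), (19,64), (64,19), (1216,1)
Total ordered pairs: 4


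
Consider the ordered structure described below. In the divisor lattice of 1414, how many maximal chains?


A maximal chain goes from the minimum element to a maximal element via cover relations.
Counting all min-to-max paths in the cover graph.
Total maximal chains: 6


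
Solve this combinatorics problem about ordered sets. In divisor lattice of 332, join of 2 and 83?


In a divisor lattice, join = lcm (least common multiple).
gcd(2,83) = 1
lcm(2,83) = 2*83/gcd = 166/1 = 166


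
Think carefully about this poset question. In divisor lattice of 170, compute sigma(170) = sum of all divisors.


sigma(n) = sum of divisors.
Divisors of 170: [1, 2, 5, 10, 17, 34, 85, 170]
Sum = 324


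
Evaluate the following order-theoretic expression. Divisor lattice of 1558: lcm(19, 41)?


Join=lcm.
gcd(19,41)=1
lcm=779


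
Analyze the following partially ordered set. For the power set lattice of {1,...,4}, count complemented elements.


An element a is complemented if some b has a meet b = bottom, a join b = top.
every subset A has complement S\A, so all elements are complemented.
Complemented elements: {}, {1}, {2}, {3}, {4}, {1,2}, ... (10 more)
Count: 16


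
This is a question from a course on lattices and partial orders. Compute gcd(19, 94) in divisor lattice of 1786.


In a divisor lattice, meet = gcd (greatest common divisor).
By Euclidean algorithm or factoring: gcd(19,94) = 1


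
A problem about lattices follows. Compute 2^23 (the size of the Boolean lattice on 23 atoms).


Power set = 2^n.
2^23 = 8388608


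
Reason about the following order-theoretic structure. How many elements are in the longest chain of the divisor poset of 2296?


A chain is a totally ordered subset; we count the number of elements in a maximum chain.
Compute, for each element x, the size of the longest chain ending at x:
  1: 1
  2: 2
  7: 2
  41: 2
  4: 3
  8: 4
  ...
A maximum chain: 1 < 2 < 4 < 8 < 56 < 2296
Number of elements in the longest chain: 6


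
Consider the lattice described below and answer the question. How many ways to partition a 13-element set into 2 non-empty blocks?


S(n,k) = k*S(n-1,k) + S(n-1,k-1).
S(12,2) = 2047, S(12,1) = 1
S(13,2) = 2*2047 + 1 = 4094 + 1
S(13,2) = 4095


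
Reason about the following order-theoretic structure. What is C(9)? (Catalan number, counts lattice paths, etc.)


C(n) = C(2n, n) / (n+1).
C(18, 9) = 48620
C(9) = 48620 / 10 = 4862


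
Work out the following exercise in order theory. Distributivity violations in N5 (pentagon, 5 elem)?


Distributive law: a ^ (b v c) = (a ^ b) v (a ^ c).
Check all 5^3 = 125 ordered triples (a,b,c).
  e.g. a=b, b=a, c=c: lhs=b != rhs=a
  e.g. a=b, b=c, c=a: lhs=b != rhs=a
Total violating triples: 2


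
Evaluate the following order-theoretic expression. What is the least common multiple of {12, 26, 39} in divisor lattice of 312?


In a divisor lattice, join = lcm (least common multiple).
Compute lcm iteratively: start with first element, then lcm(current, next).
Elements: [12, 26, 39]
lcm(12,26) = 156
lcm(156,39) = 156
Final lcm = 156


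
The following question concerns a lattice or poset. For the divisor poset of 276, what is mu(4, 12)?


In a divisor lattice, mu(a,b) = mu(b/a) where mu is the classical Mobius function.
b/a = 12/4 = 3
Prime factorization of 3: primes [3]
3 is squarefree with 1 prime factor(s), so mu(3) = (-1)^1 = -1


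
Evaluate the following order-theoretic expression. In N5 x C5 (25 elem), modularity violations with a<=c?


Modular law: if a <= c then a v (b ^ c) = (a v b) ^ c.
Check all triples (a,b,c) with a <= c among 25 elements.
  e.g. a=(a,0), b=(c,0), c=(b,0): lhs=(a,0) != rhs=(b,0)
  e.g. a=(a,0), b=(c,1), c=(b,0): lhs=(a,0) != rhs=(b,0)
Total violating triples: 75


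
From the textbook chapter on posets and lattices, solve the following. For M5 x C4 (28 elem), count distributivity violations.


Distributive law: a ^ (b v c) = (a ^ b) v (a ^ c).
Check all 28^3 = 21952 ordered triples (a,b,c).
  e.g. a=(a1,0), b=(a2,0), c=(a3,0): lhs=(a1,0) != rhs=(0,0)
  e.g. a=(a1,0), b=(a2,0), c=(a3,1): lhs=(a1,0) != rhs=(0,0)
Total violating triples: 3840


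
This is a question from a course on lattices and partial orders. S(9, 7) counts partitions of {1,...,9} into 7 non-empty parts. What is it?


S(n,k) = k*S(n-1,k) + S(n-1,k-1).
S(8,7) = 28, S(8,6) = 266
S(9,7) = 7*28 + 266 = 196 + 266
S(9,7) = 462


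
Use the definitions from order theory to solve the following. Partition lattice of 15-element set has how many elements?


B(n) = number of set partitions of an n-element set.
B(n) satisfies the recurrence: B(n+1) = sum_k C(n,k)*B(k).
B(15) = 1382958545


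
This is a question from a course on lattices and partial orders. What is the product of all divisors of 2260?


Divisors of 2260: [1, 2, 4, 5, 10, 20, 113, 226, 452, 565, 1130, 2260]
Product = n^(d(n)/2) = 2260^(12/2)
Product = 133244912166976000000


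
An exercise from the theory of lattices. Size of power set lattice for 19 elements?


Power set = 2^n.
2^19 = 524288


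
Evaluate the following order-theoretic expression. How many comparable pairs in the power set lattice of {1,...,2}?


A comparable pair {a,b} has a < b or b < a in the order.
Count unordered pairs where one element is strictly below the other.
Examples: {{},{1}}, {{},{2}}, {{},{1,2}}, {{1},{1,2}}, ...
Total comparable pairs: 5


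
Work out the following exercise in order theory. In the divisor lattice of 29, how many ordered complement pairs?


Complement pair (a,b): a meet b = bottom, a join b = top.
Here: gcd(a,b)=1 and lcm(a,b)=29, i.e. a*b=29 with a,b coprime.
Pairs found: (1,29), (29,1)
Total ordered pairs: 2


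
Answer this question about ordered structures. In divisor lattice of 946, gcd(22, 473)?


Meet=gcd.
gcd(22,473)=11


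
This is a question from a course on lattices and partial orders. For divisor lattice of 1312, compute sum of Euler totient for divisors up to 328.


Divisors of 1312 up to 328: [1, 2, 4, 8, 16, 32, 41, 82, 164, 328]
phi values: [1, 1, 2, 4, 8, 16, 40, 40, 80, 160]
Sum = 352


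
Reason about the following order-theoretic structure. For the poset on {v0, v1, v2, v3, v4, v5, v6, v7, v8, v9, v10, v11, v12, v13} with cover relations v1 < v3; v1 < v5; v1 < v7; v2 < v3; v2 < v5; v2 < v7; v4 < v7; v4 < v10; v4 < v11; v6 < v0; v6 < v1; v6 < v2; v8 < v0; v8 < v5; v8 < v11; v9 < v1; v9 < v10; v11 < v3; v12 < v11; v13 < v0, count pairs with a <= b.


The order relation is {(a,b) : a <= b}, reflexive so it includes (a,a).
Examples: (v0,v0), (v1,v1), (v1,v3), (v1,v5), (v1,v7), ...
Total ordered pairs: 43


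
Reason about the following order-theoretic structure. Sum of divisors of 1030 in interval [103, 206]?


Interval [103,206] in divisors of 1030: [103, 206]
Sum = 309


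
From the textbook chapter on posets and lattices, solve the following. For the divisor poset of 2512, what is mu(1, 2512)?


In a divisor lattice, mu(a,b) = mu(b/a) where mu is the classical Mobius function.
b/a = 2512/1 = 2512
Prime factorization of 2512: primes [2, 157]
2512 is not squarefree, so mu(2512) = 0


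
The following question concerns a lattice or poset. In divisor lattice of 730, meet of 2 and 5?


In a divisor lattice, meet = gcd (greatest common divisor).
By Euclidean algorithm or factoring: gcd(2,5) = 1


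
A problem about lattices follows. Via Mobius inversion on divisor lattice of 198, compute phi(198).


phi(n) = n * prod_{p|n} (1 - 1/p).
Prime divisors of 198: [2, 3, 11]
phi(198) = 198 * (1 - 1/2) * (1 - 1/3) * (1 - 1/11)
phi(198) = 60


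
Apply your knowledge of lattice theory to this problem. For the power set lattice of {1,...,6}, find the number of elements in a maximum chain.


A chain is a totally ordered subset; we count the number of elements in a maximum chain.
Compute, for each element x, the size of the longest chain ending at x:
  {}: 1
  {1}: 2
  {2}: 2
  {3}: 2
  {4}: 2
  {5}: 2
  ...
A maximum chain: {} < {1} < {1,2} < {1,2,3} < {1,2,3,4} < {1,2,3,4,5} < {1,2,3,4,5,6}
Number of elements in the longest chain: 7


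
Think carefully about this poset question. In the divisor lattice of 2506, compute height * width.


Height = length of longest chain minus 1; width = size of largest antichain.
A maximum chain: 1 | 179 | 1253 | 2506  (height 3).
A maximum antichain: {2, 7, 179}  (width 3).
Product = 3 * 3 = 9


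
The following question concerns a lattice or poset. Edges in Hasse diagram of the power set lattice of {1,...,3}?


A cover relation a -< b holds when a < b with no c strictly between.
Cover relations:
  {} -< {1}
  {} -< {2}
  {} -< {3}
  {1} -< {1,2}
  {1} -< {1,3}
  {2} -< {1,2}
  {2} -< {2,3}
  {3} -< {1,3}
  ...4 more
Total: 12


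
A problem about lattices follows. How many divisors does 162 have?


Divisors of 162: [1, 2, 3, 6, 9, 18, 27, 54, 81, 162]
Count: 10


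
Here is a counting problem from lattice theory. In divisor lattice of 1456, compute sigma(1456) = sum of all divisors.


sigma(n) = sum of divisors.
Divisors of 1456: [1, 2, 4, 7, 8, 13, 14, 16, 26, 28, 52, 56, 91, 104, 112, 182, 208, 364, 728, 1456]
Sum = 3472


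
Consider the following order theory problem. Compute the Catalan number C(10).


C(n) = C(2n, n) / (n+1).
C(20, 10) = 184756
C(10) = 184756 / 11 = 16796


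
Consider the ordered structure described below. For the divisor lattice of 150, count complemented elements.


An element a is complemented if some b has a meet b = bottom, a join b = top.
a is complemented iff gcd(a, n/a)=1, i.e. a is a unitary divisor of 150.
Complemented elements: 1, 2, 3, 6, 25, 50, ... (2 more)
Count: 8


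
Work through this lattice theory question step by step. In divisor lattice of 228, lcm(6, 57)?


Join=lcm.
gcd(6,57)=3
lcm=114


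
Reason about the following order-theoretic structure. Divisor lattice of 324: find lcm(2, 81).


In a divisor lattice, join = lcm (least common multiple).
gcd(2,81) = 1
lcm(2,81) = 2*81/gcd = 162/1 = 162


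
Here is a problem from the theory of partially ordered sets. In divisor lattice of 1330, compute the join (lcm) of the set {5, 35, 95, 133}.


In a divisor lattice, join = lcm (least common multiple).
Compute lcm iteratively: start with first element, then lcm(current, next).
Elements: [5, 35, 95, 133]
lcm(5,35) = 35
lcm(35,95) = 665
lcm(665,133) = 665
Final lcm = 665


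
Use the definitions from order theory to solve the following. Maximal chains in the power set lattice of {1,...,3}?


A maximal chain goes from the minimum element to a maximal element via cover relations.
Counting all min-to-max paths in the cover graph.
Total maximal chains: 6


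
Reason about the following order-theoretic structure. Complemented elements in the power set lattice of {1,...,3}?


An element a is complemented if some b has a meet b = bottom, a join b = top.
every subset A has complement S\A, so all elements are complemented.
Complemented elements: {}, {1}, {2}, {3}, {1,2}, {1,3}, ... (2 more)
Count: 8


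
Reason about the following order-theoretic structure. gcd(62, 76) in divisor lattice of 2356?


Meet=gcd.
gcd(62,76)=2


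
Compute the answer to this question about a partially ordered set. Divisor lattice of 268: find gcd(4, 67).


In a divisor lattice, meet = gcd (greatest common divisor).
By Euclidean algorithm or factoring: gcd(4,67) = 1


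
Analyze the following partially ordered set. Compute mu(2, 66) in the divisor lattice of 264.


In a divisor lattice, mu(a,b) = mu(b/a) where mu is the classical Mobius function.
b/a = 66/2 = 33
Prime factorization of 33: primes [3, 11]
33 is squarefree with 2 prime factor(s), so mu(33) = (-1)^2 = 1


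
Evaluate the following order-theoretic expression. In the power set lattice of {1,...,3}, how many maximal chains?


A maximal chain goes from the minimum element to a maximal element via cover relations.
Counting all min-to-max paths in the cover graph.
Total maximal chains: 6


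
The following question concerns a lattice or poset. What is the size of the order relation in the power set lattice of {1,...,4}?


The order relation is {(a,b) : a <= b}, reflexive so it includes (a,a).
Examples: ({},{}), ({},{1,2}), ({},{1,2,3}), ({},{1,2,3,4}), ({},{1,2,4}), ...
Total ordered pairs: 81


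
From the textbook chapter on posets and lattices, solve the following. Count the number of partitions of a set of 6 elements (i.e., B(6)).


B(n) = number of set partitions of an n-element set.
B(n) satisfies the recurrence: B(n+1) = sum_k C(n,k)*B(k).
B(6) = 203


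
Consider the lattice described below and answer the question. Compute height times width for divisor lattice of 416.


Height = length of longest chain minus 1; width = size of largest antichain.
A maximum chain: 1 | 13 | 26 | 52 | 104 | 208 | 416  (height 6).
A maximum antichain: {2, 13}  (width 2).
Product = 6 * 2 = 12


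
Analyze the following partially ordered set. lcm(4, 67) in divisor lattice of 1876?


Join=lcm.
gcd(4,67)=1
lcm=268


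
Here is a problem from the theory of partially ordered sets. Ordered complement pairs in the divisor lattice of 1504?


Complement pair (a,b): a meet b = bottom, a join b = top.
Here: gcd(a,b)=1 and lcm(a,b)=1504, i.e. a*b=1504 with a,b coprime.
Pairs found: (1,1504), (32,47), (47,32), (1504,1)
Total ordered pairs: 4


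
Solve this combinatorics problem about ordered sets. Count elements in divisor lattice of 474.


Divisors of 474: [1, 2, 3, 6, 79, 158, 237, 474]
Count: 8


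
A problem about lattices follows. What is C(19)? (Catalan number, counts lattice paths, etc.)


C(n) = C(2n, n) / (n+1).
C(38, 19) = 35345263800
C(19) = 35345263800 / 20 = 1767263190


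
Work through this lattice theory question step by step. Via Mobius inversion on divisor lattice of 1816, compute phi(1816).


phi(n) = n * prod_{p|n} (1 - 1/p).
Prime divisors of 1816: [2, 227]
phi(1816) = 1816 * (1 - 1/2) * (1 - 1/227)
phi(1816) = 904


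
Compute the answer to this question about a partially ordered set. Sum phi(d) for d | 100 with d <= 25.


Divisors of 100 up to 25: [1, 2, 4, 5, 10, 20, 25]
phi values: [1, 1, 2, 4, 4, 8, 20]
Sum = 40


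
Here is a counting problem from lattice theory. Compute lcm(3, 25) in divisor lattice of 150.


In a divisor lattice, join = lcm (least common multiple).
gcd(3,25) = 1
lcm(3,25) = 3*25/gcd = 75/1 = 75


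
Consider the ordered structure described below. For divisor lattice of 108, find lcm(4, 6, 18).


In a divisor lattice, join = lcm (least common multiple).
Compute lcm iteratively: start with first element, then lcm(current, next).
Elements: [4, 6, 18]
lcm(4,6) = 12
lcm(12,18) = 36
Final lcm = 36


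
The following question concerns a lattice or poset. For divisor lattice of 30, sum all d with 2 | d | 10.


Interval [2,10] in divisors of 30: [2, 10]
Sum = 12


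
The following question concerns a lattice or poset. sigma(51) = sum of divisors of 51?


sigma(n) = sum of divisors.
Divisors of 51: [1, 3, 17, 51]
Sum = 72


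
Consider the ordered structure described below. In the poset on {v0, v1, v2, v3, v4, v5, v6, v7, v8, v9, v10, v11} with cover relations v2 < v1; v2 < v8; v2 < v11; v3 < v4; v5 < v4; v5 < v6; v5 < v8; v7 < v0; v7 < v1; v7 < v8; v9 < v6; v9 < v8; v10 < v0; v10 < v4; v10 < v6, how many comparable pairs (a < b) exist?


A comparable pair {a,b} has a < b or b < a in the order.
Count unordered pairs where one element is strictly below the other.
Examples: {v0,v7}, {v0,v10}, {v1,v2}, {v1,v7}, ...
Total comparable pairs: 15


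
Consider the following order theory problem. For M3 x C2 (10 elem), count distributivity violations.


Distributive law: a ^ (b v c) = (a ^ b) v (a ^ c).
Check all 10^3 = 1000 ordered triples (a,b,c).
  e.g. a=(a1,0), b=(a2,0), c=(a3,0): lhs=(a1,0) != rhs=(0,0)
  e.g. a=(a1,0), b=(a2,0), c=(a3,1): lhs=(a1,0) != rhs=(0,0)
Total violating triples: 48


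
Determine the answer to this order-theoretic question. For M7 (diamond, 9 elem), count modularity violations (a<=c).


Modular law: if a <= c then a v (b ^ c) = (a v b) ^ c.
Check all triples (a,b,c) with a <= c among 9 elements.
This lattice is modular (diamonds M_m and their chain-products are modular).
Total violating triples: 0


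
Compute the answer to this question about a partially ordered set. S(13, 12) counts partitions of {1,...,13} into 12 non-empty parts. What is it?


S(n,k) = k*S(n-1,k) + S(n-1,k-1).
S(12,12) = 1, S(12,11) = 66
S(13,12) = 12*1 + 66 = 12 + 66
S(13,12) = 78


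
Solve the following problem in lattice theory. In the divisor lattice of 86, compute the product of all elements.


Divisors of 86: [1, 2, 43, 86]
Product = n^(d(n)/2) = 86^(4/2)
Product = 7396


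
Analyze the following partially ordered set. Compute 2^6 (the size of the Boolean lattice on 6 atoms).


Power set = 2^n.
2^6 = 64


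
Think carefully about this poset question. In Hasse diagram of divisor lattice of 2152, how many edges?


A cover relation a -< b holds when a < b with no c strictly between.
Cover relations:
  1 -< 2
  1 -< 269
  2 -< 4
  2 -< 538
  4 -< 8
  4 -< 1076
  8 -< 2152
  269 -< 538
  ...2 more
Total: 10


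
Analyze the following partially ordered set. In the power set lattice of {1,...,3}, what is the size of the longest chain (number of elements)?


A chain is a totally ordered subset; we count the number of elements in a maximum chain.
Compute, for each element x, the size of the longest chain ending at x:
  {}: 1
  {1}: 2
  {2}: 2
  {3}: 2
  {1,2}: 3
  {1,3}: 3
  ...
A maximum chain: {} < {1} < {1,2} < {1,2,3}
Number of elements in the longest chain: 4


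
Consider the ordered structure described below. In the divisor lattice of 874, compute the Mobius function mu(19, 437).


In a divisor lattice, mu(a,b) = mu(b/a) where mu is the classical Mobius function.
b/a = 437/19 = 23
Prime factorization of 23: primes [23]
23 is squarefree with 1 prime factor(s), so mu(23) = (-1)^1 = -1


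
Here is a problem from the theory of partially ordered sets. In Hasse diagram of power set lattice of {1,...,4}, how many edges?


A cover relation a -< b holds when a < b with no c strictly between.
Cover relations:
  {} -< {1}
  {} -< {2}
  {} -< {3}
  {} -< {4}
  {1} -< {1,2}
  {1} -< {1,3}
  {1} -< {1,4}
  {2} -< {1,2}
  ...24 more
Total: 32


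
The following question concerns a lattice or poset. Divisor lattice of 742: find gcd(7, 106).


In a divisor lattice, meet = gcd (greatest common divisor).
By Euclidean algorithm or factoring: gcd(7,106) = 1


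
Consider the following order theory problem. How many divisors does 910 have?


Divisors of 910: [1, 2, 5, 7, 10, 13, 14, 26, 35, 65, 70, 91, 130, 182, 455, 910]
Count: 16


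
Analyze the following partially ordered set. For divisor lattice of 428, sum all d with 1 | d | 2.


Interval [1,2] in divisors of 428: [1, 2]
Sum = 3


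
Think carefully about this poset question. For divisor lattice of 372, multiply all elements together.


Divisors of 372: [1, 2, 3, 4, 6, 12, 31, 62, 93, 124, 186, 372]
Product = n^(d(n)/2) = 372^(12/2)
Product = 2650071791407104


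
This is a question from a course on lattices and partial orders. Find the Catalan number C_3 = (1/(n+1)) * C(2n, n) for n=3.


C(n) = C(2n, n) / (n+1).
C(6, 3) = 20
C(3) = 20 / 4 = 5


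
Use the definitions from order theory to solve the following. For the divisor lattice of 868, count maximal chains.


A maximal chain goes from the minimum element to a maximal element via cover relations.
Counting all min-to-max paths in the cover graph.
Total maximal chains: 12


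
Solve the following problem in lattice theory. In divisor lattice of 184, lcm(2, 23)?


Join=lcm.
gcd(2,23)=1
lcm=46


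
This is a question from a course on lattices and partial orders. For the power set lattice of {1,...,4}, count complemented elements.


An element a is complemented if some b has a meet b = bottom, a join b = top.
every subset A has complement S\A, so all elements are complemented.
Complemented elements: {}, {1}, {2}, {3}, {4}, {1,2}, ... (10 more)
Count: 16


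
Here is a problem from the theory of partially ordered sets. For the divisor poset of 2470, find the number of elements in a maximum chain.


A chain is a totally ordered subset; we count the number of elements in a maximum chain.
Compute, for each element x, the size of the longest chain ending at x:
  1: 1
  2: 2
  5: 2
  13: 2
  19: 2
  10: 3
  ...
A maximum chain: 1 < 2 < 10 < 130 < 2470
Number of elements in the longest chain: 5


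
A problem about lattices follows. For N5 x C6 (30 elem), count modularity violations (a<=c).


Modular law: if a <= c then a v (b ^ c) = (a v b) ^ c.
Check all triples (a,b,c) with a <= c among 30 elements.
  e.g. a=(a,0), b=(c,0), c=(b,0): lhs=(a,0) != rhs=(b,0)
  e.g. a=(a,0), b=(c,1), c=(b,0): lhs=(a,0) != rhs=(b,0)
Total violating triples: 126


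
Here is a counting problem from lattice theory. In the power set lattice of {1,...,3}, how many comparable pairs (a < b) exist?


A comparable pair {a,b} has a < b or b < a in the order.
Count unordered pairs where one element is strictly below the other.
Examples: {{},{1}}, {{},{2}}, {{},{3}}, {{},{1,2}}, ...
Total comparable pairs: 19


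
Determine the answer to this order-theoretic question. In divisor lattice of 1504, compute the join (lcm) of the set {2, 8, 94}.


In a divisor lattice, join = lcm (least common multiple).
Compute lcm iteratively: start with first element, then lcm(current, next).
Elements: [2, 8, 94]
lcm(2,8) = 8
lcm(8,94) = 376
Final lcm = 376


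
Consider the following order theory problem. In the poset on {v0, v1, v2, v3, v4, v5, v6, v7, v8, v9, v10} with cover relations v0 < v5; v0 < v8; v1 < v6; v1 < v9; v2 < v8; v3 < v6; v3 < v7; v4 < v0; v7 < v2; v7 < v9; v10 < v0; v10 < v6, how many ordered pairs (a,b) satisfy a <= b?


The order relation is {(a,b) : a <= b}, reflexive so it includes (a,a).
Examples: (v0,v0), (v0,v5), (v0,v8), (v1,v1), (v1,v6), ...
Total ordered pairs: 31


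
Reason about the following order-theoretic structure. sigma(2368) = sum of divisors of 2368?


sigma(n) = sum of divisors.
Divisors of 2368: [1, 2, 4, 8, 16, 32, 37, 64, 74, 148, 296, 592, 1184, 2368]
Sum = 4826


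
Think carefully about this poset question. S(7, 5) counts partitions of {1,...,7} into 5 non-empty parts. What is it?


S(n,k) = k*S(n-1,k) + S(n-1,k-1).
S(6,5) = 15, S(6,4) = 65
S(7,5) = 5*15 + 65 = 75 + 65
S(7,5) = 140


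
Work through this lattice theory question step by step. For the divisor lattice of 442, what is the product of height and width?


Height = length of longest chain minus 1; width = size of largest antichain.
A maximum chain: 1 | 17 | 221 | 442  (height 3).
A maximum antichain: {2, 13, 17}  (width 3).
Product = 3 * 3 = 9


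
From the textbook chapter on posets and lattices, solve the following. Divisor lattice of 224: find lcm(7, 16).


In a divisor lattice, join = lcm (least common multiple).
gcd(7,16) = 1
lcm(7,16) = 7*16/gcd = 112/1 = 112


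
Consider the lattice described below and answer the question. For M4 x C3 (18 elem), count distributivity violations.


Distributive law: a ^ (b v c) = (a ^ b) v (a ^ c).
Check all 18^3 = 5832 ordered triples (a,b,c).
  e.g. a=(a1,0), b=(a2,0), c=(a3,0): lhs=(a1,0) != rhs=(0,0)
  e.g. a=(a1,0), b=(a2,0), c=(a3,1): lhs=(a1,0) != rhs=(0,0)
Total violating triples: 648


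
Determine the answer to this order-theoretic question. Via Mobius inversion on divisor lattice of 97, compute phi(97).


phi(n) = n * prod_{p|n} (1 - 1/p).
Prime divisors of 97: [97]
phi(97) = 97 * (1 - 1/97)
phi(97) = 96


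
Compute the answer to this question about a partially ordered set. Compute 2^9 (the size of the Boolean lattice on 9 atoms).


Power set = 2^n.
2^9 = 512


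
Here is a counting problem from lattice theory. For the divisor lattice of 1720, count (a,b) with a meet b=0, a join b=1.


Complement pair (a,b): a meet b = bottom, a join b = top.
Here: gcd(a,b)=1 and lcm(a,b)=1720, i.e. a*b=1720 with a,b coprime.
Pairs found: (1,1720), (5,344), (8,215), (40,43), ... (4 more)
Total ordered pairs: 8


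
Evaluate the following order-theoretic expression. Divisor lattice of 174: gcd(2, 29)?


Meet=gcd.
gcd(2,29)=1


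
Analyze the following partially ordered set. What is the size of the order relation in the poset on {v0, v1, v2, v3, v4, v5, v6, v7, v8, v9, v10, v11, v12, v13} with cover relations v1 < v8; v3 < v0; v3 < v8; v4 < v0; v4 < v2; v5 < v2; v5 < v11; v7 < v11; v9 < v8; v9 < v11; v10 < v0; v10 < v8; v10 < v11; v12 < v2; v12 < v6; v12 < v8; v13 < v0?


The order relation is {(a,b) : a <= b}, reflexive so it includes (a,a).
Examples: (v0,v0), (v1,v1), (v1,v8), (v10,v0), (v10,v10), ...
Total ordered pairs: 31


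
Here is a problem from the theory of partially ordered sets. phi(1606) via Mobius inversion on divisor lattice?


phi(n) = n * prod_{p|n} (1 - 1/p).
Prime divisors of 1606: [2, 11, 73]
phi(1606) = 1606 * (1 - 1/2) * (1 - 1/11) * (1 - 1/73)
phi(1606) = 720


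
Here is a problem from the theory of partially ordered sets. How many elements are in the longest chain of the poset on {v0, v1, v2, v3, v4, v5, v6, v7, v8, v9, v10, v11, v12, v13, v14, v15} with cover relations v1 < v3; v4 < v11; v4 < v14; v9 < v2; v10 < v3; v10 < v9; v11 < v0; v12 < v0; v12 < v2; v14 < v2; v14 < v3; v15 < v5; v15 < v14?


A chain is a totally ordered subset; we count the number of elements in a maximum chain.
Compute, for each element x, the size of the longest chain ending at x:
  v1: 1
  v4: 1
  v6: 1
  v7: 1
  v8: 1
  v10: 1
  ...
A maximum chain: v4 < v11 < v0
Number of elements in the longest chain: 3


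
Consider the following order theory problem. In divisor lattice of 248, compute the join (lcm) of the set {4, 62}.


In a divisor lattice, join = lcm (least common multiple).
Compute lcm iteratively: start with first element, then lcm(current, next).
Elements: [4, 62]
lcm(4,62) = 124
Final lcm = 124


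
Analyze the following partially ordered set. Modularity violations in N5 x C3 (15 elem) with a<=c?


Modular law: if a <= c then a v (b ^ c) = (a v b) ^ c.
Check all triples (a,b,c) with a <= c among 15 elements.
  e.g. a=(a,0), b=(c,0), c=(b,0): lhs=(a,0) != rhs=(b,0)
  e.g. a=(a,0), b=(c,1), c=(b,0): lhs=(a,0) != rhs=(b,0)
Total violating triples: 18


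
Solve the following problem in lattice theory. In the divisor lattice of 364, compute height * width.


Height = length of longest chain minus 1; width = size of largest antichain.
A maximum chain: 1 | 13 | 91 | 182 | 364  (height 4).
A maximum antichain: {4, 14, 26, 91}  (width 4).
Product = 4 * 4 = 16


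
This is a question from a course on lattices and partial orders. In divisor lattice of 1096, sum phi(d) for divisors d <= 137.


Divisors of 1096 up to 137: [1, 2, 4, 8, 137]
phi values: [1, 1, 2, 4, 136]
Sum = 144


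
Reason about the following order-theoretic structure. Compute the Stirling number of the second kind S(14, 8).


S(n,k) = k*S(n-1,k) + S(n-1,k-1).
S(13,8) = 1899612, S(13,7) = 5715424
S(14,8) = 8*1899612 + 5715424 = 15196896 + 5715424
S(14,8) = 20912320
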